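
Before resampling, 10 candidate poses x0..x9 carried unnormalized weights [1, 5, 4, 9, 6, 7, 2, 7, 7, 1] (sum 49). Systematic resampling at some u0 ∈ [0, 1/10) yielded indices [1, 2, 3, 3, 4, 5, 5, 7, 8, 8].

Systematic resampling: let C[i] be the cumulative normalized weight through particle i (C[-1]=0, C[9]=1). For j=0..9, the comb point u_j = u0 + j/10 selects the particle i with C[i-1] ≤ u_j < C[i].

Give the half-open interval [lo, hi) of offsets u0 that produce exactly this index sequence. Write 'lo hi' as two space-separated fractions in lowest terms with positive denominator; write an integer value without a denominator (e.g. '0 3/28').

9/245 13/245

C = [1/49, 6/49, 10/49, 19/49, 25/49, 32/49, 34/49, 41/49, 48/49, 1]
j=0 picked index 1: u0 ∈ [1/49, 6/49)
j=1 picked index 2: u0 ∈ [11/490, 51/490)
j=2 picked index 3: u0 ∈ [1/245, 46/245)
j=3 picked index 3: u0 ∈ [-47/490, 43/490)
j=4 picked index 4: u0 ∈ [-3/245, 27/245)
j=5 picked index 5: u0 ∈ [1/98, 15/98)
j=6 picked index 5: u0 ∈ [-22/245, 13/245)
j=7 picked index 7: u0 ∈ [-3/490, 67/490)
j=8 picked index 8: u0 ∈ [9/245, 44/245)
j=9 picked index 8: u0 ∈ [-31/490, 39/490)
intersection: [9/245, 13/245)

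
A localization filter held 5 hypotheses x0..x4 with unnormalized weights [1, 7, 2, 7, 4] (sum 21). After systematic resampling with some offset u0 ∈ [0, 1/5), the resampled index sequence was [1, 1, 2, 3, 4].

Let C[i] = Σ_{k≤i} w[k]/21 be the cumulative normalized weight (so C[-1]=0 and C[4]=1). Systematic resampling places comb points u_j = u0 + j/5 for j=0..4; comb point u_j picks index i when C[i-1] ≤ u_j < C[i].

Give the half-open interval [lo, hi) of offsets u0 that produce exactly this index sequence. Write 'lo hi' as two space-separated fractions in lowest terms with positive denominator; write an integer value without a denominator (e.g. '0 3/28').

1/21 8/105

C = [1/21, 8/21, 10/21, 17/21, 1]
j=0 picked index 1: u0 ∈ [1/21, 8/21)
j=1 picked index 1: u0 ∈ [-16/105, 19/105)
j=2 picked index 2: u0 ∈ [-2/105, 8/105)
j=3 picked index 3: u0 ∈ [-13/105, 22/105)
j=4 picked index 4: u0 ∈ [1/105, 1/5)
intersection: [1/21, 8/105)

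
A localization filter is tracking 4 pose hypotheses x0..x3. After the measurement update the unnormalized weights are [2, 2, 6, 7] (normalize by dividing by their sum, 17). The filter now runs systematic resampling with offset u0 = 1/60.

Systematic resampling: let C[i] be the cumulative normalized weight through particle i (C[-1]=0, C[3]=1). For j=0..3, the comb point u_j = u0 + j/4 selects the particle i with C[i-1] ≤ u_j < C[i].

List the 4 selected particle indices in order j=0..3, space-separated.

C = [2/17, 4/17, 10/17, 1]
j=0: u_0=1/60 ∈ [0, 2/17) → index 0
j=1: u_1=4/15 ∈ [4/17, 10/17) → index 2
j=2: u_2=31/60 ∈ [4/17, 10/17) → index 2
j=3: u_3=23/30 ∈ [10/17, 1) → index 3

0 2 2 3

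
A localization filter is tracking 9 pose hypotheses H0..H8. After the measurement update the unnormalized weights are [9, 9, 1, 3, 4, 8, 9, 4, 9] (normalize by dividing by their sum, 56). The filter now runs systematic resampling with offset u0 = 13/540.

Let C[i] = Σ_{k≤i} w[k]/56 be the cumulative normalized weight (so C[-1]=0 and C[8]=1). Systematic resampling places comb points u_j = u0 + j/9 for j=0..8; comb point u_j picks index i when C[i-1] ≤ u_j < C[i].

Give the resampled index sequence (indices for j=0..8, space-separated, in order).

0 0 1 3 5 5 6 7 8

C = [9/56, 9/28, 19/56, 11/28, 13/28, 17/28, 43/56, 47/56, 1]
j=0: u_0=13/540 ∈ [0, 9/56) → index 0
j=1: u_1=73/540 ∈ [0, 9/56) → index 0
j=2: u_2=133/540 ∈ [9/56, 9/28) → index 1
j=3: u_3=193/540 ∈ [19/56, 11/28) → index 3
j=4: u_4=253/540 ∈ [13/28, 17/28) → index 5
j=5: u_5=313/540 ∈ [13/28, 17/28) → index 5
j=6: u_6=373/540 ∈ [17/28, 43/56) → index 6
j=7: u_7=433/540 ∈ [43/56, 47/56) → index 7
j=8: u_8=493/540 ∈ [47/56, 1) → index 8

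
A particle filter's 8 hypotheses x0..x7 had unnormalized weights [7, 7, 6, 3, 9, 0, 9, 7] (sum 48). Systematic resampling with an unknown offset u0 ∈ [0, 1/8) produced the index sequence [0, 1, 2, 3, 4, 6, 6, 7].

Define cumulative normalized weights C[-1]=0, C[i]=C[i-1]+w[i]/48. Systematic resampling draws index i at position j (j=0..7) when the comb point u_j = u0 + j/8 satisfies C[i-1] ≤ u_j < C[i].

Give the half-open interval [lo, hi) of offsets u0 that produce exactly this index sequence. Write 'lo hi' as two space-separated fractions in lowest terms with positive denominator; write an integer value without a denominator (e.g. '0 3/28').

C = [7/48, 7/24, 5/12, 23/48, 2/3, 2/3, 41/48, 1]
j=0 picked index 0: u0 ∈ [0, 7/48)
j=1 picked index 1: u0 ∈ [1/48, 1/6)
j=2 picked index 2: u0 ∈ [1/24, 1/6)
j=3 picked index 3: u0 ∈ [1/24, 5/48)
j=4 picked index 4: u0 ∈ [-1/48, 1/6)
j=5 picked index 6: u0 ∈ [1/24, 11/48)
j=6 picked index 6: u0 ∈ [-1/12, 5/48)
j=7 picked index 7: u0 ∈ [-1/48, 1/8)
intersection: [1/24, 5/48)

1/24 5/48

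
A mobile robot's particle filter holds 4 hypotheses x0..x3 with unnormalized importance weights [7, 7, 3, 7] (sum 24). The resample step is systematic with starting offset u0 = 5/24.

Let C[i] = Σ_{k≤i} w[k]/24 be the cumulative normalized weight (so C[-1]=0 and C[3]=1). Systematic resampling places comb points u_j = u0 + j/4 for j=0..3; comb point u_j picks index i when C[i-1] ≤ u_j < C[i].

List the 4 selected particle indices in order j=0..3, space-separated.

0 1 3 3

C = [7/24, 7/12, 17/24, 1]
j=0: u_0=5/24 ∈ [0, 7/24) → index 0
j=1: u_1=11/24 ∈ [7/24, 7/12) → index 1
j=2: u_2=17/24 ∈ [17/24, 1) → index 3
j=3: u_3=23/24 ∈ [17/24, 1) → index 3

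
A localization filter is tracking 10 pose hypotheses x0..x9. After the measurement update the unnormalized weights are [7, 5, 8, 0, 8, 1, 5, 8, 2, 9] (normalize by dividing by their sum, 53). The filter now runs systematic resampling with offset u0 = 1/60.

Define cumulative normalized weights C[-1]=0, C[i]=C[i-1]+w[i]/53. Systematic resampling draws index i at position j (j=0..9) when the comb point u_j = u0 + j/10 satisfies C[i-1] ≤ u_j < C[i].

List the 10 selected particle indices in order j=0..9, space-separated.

0 0 1 2 4 4 6 7 8 9

C = [7/53, 12/53, 20/53, 20/53, 28/53, 29/53, 34/53, 42/53, 44/53, 1]
j=0: u_0=1/60 ∈ [0, 7/53) → index 0
j=1: u_1=7/60 ∈ [0, 7/53) → index 0
j=2: u_2=13/60 ∈ [7/53, 12/53) → index 1
j=3: u_3=19/60 ∈ [12/53, 20/53) → index 2
j=4: u_4=5/12 ∈ [20/53, 28/53) → index 4
j=5: u_5=31/60 ∈ [20/53, 28/53) → index 4
j=6: u_6=37/60 ∈ [29/53, 34/53) → index 6
j=7: u_7=43/60 ∈ [34/53, 42/53) → index 7
j=8: u_8=49/60 ∈ [42/53, 44/53) → index 8
j=9: u_9=11/12 ∈ [44/53, 1) → index 9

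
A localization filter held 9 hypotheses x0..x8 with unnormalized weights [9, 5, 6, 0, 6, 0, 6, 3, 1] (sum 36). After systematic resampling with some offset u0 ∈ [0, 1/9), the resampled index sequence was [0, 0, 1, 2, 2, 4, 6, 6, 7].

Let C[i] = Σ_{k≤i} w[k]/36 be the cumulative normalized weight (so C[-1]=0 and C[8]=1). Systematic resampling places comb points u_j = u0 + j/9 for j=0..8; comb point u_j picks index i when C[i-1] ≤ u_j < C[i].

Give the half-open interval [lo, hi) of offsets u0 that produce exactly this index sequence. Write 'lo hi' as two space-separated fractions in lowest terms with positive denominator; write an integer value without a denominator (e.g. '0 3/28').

C = [1/4, 7/18, 5/9, 5/9, 13/18, 13/18, 8/9, 35/36, 1]
j=0 picked index 0: u0 ∈ [0, 1/4)
j=1 picked index 0: u0 ∈ [-1/9, 5/36)
j=2 picked index 1: u0 ∈ [1/36, 1/6)
j=3 picked index 2: u0 ∈ [1/18, 2/9)
j=4 picked index 2: u0 ∈ [-1/18, 1/9)
j=5 picked index 4: u0 ∈ [0, 1/6)
j=6 picked index 6: u0 ∈ [1/18, 2/9)
j=7 picked index 6: u0 ∈ [-1/18, 1/9)
j=8 picked index 7: u0 ∈ [0, 1/12)
intersection: [1/18, 1/12)

1/18 1/12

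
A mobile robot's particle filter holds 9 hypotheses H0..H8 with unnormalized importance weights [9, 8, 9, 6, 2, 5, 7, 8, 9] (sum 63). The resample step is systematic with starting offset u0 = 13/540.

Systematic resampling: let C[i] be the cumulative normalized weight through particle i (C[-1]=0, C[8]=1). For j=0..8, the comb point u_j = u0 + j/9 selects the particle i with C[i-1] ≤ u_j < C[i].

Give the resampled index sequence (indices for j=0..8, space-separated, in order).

C = [1/7, 17/63, 26/63, 32/63, 34/63, 13/21, 46/63, 6/7, 1]
j=0: u_0=13/540 ∈ [0, 1/7) → index 0
j=1: u_1=73/540 ∈ [0, 1/7) → index 0
j=2: u_2=133/540 ∈ [1/7, 17/63) → index 1
j=3: u_3=193/540 ∈ [17/63, 26/63) → index 2
j=4: u_4=253/540 ∈ [26/63, 32/63) → index 3
j=5: u_5=313/540 ∈ [34/63, 13/21) → index 5
j=6: u_6=373/540 ∈ [13/21, 46/63) → index 6
j=7: u_7=433/540 ∈ [46/63, 6/7) → index 7
j=8: u_8=493/540 ∈ [6/7, 1) → index 8

0 0 1 2 3 5 6 7 8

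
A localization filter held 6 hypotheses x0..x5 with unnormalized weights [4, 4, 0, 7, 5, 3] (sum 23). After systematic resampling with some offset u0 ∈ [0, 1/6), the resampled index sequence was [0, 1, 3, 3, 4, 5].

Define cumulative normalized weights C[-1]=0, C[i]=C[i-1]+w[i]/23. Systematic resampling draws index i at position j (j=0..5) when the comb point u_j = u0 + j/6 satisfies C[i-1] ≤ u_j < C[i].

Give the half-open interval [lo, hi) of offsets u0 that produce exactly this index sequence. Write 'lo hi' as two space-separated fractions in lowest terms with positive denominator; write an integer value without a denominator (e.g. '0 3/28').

C = [4/23, 8/23, 8/23, 15/23, 20/23, 1]
j=0 picked index 0: u0 ∈ [0, 4/23)
j=1 picked index 1: u0 ∈ [1/138, 25/138)
j=2 picked index 3: u0 ∈ [1/69, 22/69)
j=3 picked index 3: u0 ∈ [-7/46, 7/46)
j=4 picked index 4: u0 ∈ [-1/69, 14/69)
j=5 picked index 5: u0 ∈ [5/138, 1/6)
intersection: [5/138, 7/46)

5/138 7/46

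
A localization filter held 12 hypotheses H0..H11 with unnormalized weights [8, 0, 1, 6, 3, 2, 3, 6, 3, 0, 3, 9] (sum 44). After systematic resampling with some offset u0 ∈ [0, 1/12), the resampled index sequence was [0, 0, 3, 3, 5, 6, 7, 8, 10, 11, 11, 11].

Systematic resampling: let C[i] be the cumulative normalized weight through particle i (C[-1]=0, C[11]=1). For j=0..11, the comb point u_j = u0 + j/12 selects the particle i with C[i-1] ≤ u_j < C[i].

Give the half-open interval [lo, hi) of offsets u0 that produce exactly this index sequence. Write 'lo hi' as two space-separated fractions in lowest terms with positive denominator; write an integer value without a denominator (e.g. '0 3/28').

C = [2/11, 2/11, 9/44, 15/44, 9/22, 5/11, 23/44, 29/44, 8/11, 8/11, 35/44, 1]
j=0 picked index 0: u0 ∈ [0, 2/11)
j=1 picked index 0: u0 ∈ [-1/12, 13/132)
j=2 picked index 3: u0 ∈ [5/132, 23/132)
j=3 picked index 3: u0 ∈ [-1/22, 1/11)
j=4 picked index 5: u0 ∈ [5/66, 4/33)
j=5 picked index 6: u0 ∈ [5/132, 7/66)
j=6 picked index 7: u0 ∈ [1/44, 7/44)
j=7 picked index 8: u0 ∈ [5/66, 19/132)
j=8 picked index 10: u0 ∈ [2/33, 17/132)
j=9 picked index 11: u0 ∈ [1/22, 1/4)
j=10 picked index 11: u0 ∈ [-5/132, 1/6)
j=11 picked index 11: u0 ∈ [-4/33, 1/12)
intersection: [5/66, 1/12)

5/66 1/12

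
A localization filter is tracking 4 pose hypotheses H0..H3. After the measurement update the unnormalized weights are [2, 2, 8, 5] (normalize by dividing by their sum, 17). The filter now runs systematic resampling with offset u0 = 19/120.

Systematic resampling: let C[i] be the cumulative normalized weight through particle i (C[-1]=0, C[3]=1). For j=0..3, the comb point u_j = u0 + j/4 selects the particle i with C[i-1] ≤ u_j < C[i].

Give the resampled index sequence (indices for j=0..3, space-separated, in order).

1 2 2 3

C = [2/17, 4/17, 12/17, 1]
j=0: u_0=19/120 ∈ [2/17, 4/17) → index 1
j=1: u_1=49/120 ∈ [4/17, 12/17) → index 2
j=2: u_2=79/120 ∈ [4/17, 12/17) → index 2
j=3: u_3=109/120 ∈ [12/17, 1) → index 3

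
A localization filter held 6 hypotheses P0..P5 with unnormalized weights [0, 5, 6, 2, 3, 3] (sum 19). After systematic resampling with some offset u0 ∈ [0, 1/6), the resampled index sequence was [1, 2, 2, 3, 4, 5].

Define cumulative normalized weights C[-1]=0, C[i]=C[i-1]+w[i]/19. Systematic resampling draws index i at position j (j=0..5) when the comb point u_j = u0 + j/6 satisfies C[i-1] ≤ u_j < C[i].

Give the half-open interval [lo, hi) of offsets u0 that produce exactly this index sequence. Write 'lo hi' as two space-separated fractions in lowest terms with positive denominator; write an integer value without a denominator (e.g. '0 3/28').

11/114 1/6

C = [0, 5/19, 11/19, 13/19, 16/19, 1]
j=0 picked index 1: u0 ∈ [0, 5/19)
j=1 picked index 2: u0 ∈ [11/114, 47/114)
j=2 picked index 2: u0 ∈ [-4/57, 14/57)
j=3 picked index 3: u0 ∈ [3/38, 7/38)
j=4 picked index 4: u0 ∈ [1/57, 10/57)
j=5 picked index 5: u0 ∈ [1/114, 1/6)
intersection: [11/114, 1/6)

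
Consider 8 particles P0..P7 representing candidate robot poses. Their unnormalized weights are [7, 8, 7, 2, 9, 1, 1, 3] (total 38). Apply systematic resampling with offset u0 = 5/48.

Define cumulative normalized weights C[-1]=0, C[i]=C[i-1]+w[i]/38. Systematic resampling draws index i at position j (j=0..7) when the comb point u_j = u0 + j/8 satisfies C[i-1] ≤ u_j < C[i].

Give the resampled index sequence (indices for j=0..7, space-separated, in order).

C = [7/38, 15/38, 11/19, 12/19, 33/38, 17/19, 35/38, 1]
j=0: u_0=5/48 ∈ [0, 7/38) → index 0
j=1: u_1=11/48 ∈ [7/38, 15/38) → index 1
j=2: u_2=17/48 ∈ [7/38, 15/38) → index 1
j=3: u_3=23/48 ∈ [15/38, 11/19) → index 2
j=4: u_4=29/48 ∈ [11/19, 12/19) → index 3
j=5: u_5=35/48 ∈ [12/19, 33/38) → index 4
j=6: u_6=41/48 ∈ [12/19, 33/38) → index 4
j=7: u_7=47/48 ∈ [35/38, 1) → index 7

0 1 1 2 3 4 4 7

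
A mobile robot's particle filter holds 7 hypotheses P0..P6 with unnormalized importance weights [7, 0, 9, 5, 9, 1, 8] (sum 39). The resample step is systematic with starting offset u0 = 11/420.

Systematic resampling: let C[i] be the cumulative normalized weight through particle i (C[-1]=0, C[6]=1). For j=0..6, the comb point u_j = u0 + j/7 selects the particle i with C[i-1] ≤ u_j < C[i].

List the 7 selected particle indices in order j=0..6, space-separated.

C = [7/39, 7/39, 16/39, 7/13, 10/13, 31/39, 1]
j=0: u_0=11/420 ∈ [0, 7/39) → index 0
j=1: u_1=71/420 ∈ [0, 7/39) → index 0
j=2: u_2=131/420 ∈ [7/39, 16/39) → index 2
j=3: u_3=191/420 ∈ [16/39, 7/13) → index 3
j=4: u_4=251/420 ∈ [7/13, 10/13) → index 4
j=5: u_5=311/420 ∈ [7/13, 10/13) → index 4
j=6: u_6=53/60 ∈ [31/39, 1) → index 6

0 0 2 3 4 4 6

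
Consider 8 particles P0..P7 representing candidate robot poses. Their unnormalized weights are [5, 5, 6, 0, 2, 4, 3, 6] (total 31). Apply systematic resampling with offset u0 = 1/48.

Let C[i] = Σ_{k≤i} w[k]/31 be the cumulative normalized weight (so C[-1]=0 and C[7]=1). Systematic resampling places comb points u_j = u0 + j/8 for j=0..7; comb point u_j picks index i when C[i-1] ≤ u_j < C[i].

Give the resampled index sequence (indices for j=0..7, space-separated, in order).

0 0 1 2 4 5 6 7

C = [5/31, 10/31, 16/31, 16/31, 18/31, 22/31, 25/31, 1]
j=0: u_0=1/48 ∈ [0, 5/31) → index 0
j=1: u_1=7/48 ∈ [0, 5/31) → index 0
j=2: u_2=13/48 ∈ [5/31, 10/31) → index 1
j=3: u_3=19/48 ∈ [10/31, 16/31) → index 2
j=4: u_4=25/48 ∈ [16/31, 18/31) → index 4
j=5: u_5=31/48 ∈ [18/31, 22/31) → index 5
j=6: u_6=37/48 ∈ [22/31, 25/31) → index 6
j=7: u_7=43/48 ∈ [25/31, 1) → index 7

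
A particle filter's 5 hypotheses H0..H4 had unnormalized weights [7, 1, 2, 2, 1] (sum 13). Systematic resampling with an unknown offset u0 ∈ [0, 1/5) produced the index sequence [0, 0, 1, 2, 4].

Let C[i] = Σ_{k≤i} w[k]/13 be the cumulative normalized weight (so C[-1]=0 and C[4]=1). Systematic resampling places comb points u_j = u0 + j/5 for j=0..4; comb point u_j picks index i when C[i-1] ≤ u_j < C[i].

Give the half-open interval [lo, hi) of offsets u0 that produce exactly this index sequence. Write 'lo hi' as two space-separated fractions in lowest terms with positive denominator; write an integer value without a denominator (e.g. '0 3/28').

C = [7/13, 8/13, 10/13, 12/13, 1]
j=0 picked index 0: u0 ∈ [0, 7/13)
j=1 picked index 0: u0 ∈ [-1/5, 22/65)
j=2 picked index 1: u0 ∈ [9/65, 14/65)
j=3 picked index 2: u0 ∈ [1/65, 11/65)
j=4 picked index 4: u0 ∈ [8/65, 1/5)
intersection: [9/65, 11/65)

9/65 11/65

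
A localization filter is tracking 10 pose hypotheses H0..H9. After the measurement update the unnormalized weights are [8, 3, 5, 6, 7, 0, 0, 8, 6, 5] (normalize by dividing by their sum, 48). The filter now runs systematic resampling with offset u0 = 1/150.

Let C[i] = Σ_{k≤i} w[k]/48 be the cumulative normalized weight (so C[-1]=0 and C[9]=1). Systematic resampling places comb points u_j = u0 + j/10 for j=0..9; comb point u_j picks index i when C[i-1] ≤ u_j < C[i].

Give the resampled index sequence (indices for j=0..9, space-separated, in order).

0 0 1 2 3 4 7 7 8 9

C = [1/6, 11/48, 1/3, 11/24, 29/48, 29/48, 29/48, 37/48, 43/48, 1]
j=0: u_0=1/150 ∈ [0, 1/6) → index 0
j=1: u_1=8/75 ∈ [0, 1/6) → index 0
j=2: u_2=31/150 ∈ [1/6, 11/48) → index 1
j=3: u_3=23/75 ∈ [11/48, 1/3) → index 2
j=4: u_4=61/150 ∈ [1/3, 11/24) → index 3
j=5: u_5=38/75 ∈ [11/24, 29/48) → index 4
j=6: u_6=91/150 ∈ [29/48, 37/48) → index 7
j=7: u_7=53/75 ∈ [29/48, 37/48) → index 7
j=8: u_8=121/150 ∈ [37/48, 43/48) → index 8
j=9: u_9=68/75 ∈ [43/48, 1) → index 9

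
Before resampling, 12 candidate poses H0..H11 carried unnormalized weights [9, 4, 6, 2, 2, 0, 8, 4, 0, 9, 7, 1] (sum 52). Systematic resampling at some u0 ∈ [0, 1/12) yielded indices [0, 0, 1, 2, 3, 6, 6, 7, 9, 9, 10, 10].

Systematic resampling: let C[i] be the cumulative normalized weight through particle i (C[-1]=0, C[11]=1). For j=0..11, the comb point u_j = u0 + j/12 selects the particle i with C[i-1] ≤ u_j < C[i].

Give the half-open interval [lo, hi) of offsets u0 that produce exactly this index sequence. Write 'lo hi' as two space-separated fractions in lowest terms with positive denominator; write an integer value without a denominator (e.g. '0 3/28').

C = [9/52, 1/4, 19/52, 21/52, 23/52, 23/52, 31/52, 35/52, 35/52, 11/13, 51/52, 1]
j=0 picked index 0: u0 ∈ [0, 9/52)
j=1 picked index 0: u0 ∈ [-1/12, 7/78)
j=2 picked index 1: u0 ∈ [1/156, 1/12)
j=3 picked index 2: u0 ∈ [0, 3/26)
j=4 picked index 3: u0 ∈ [5/156, 11/156)
j=5 picked index 6: u0 ∈ [1/39, 7/39)
j=6 picked index 6: u0 ∈ [-3/52, 5/52)
j=7 picked index 7: u0 ∈ [1/78, 7/78)
j=8 picked index 9: u0 ∈ [1/156, 7/39)
j=9 picked index 9: u0 ∈ [-1/13, 5/52)
j=10 picked index 10: u0 ∈ [1/78, 23/156)
j=11 picked index 10: u0 ∈ [-11/156, 5/78)
intersection: [5/156, 5/78)

5/156 5/78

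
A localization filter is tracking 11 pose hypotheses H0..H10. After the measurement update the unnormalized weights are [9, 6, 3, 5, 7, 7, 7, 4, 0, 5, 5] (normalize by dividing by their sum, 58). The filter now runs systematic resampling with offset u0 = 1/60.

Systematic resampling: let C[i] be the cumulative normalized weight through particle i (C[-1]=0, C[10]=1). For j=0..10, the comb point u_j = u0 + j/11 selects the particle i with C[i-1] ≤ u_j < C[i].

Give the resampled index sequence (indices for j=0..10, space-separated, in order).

0 0 1 2 3 4 5 6 6 9 10

C = [9/58, 15/58, 9/29, 23/58, 15/29, 37/58, 22/29, 24/29, 24/29, 53/58, 1]
j=0: u_0=1/60 ∈ [0, 9/58) → index 0
j=1: u_1=71/660 ∈ [0, 9/58) → index 0
j=2: u_2=131/660 ∈ [9/58, 15/58) → index 1
j=3: u_3=191/660 ∈ [15/58, 9/29) → index 2
j=4: u_4=251/660 ∈ [9/29, 23/58) → index 3
j=5: u_5=311/660 ∈ [23/58, 15/29) → index 4
j=6: u_6=371/660 ∈ [15/29, 37/58) → index 5
j=7: u_7=431/660 ∈ [37/58, 22/29) → index 6
j=8: u_8=491/660 ∈ [37/58, 22/29) → index 6
j=9: u_9=551/660 ∈ [24/29, 53/58) → index 9
j=10: u_10=611/660 ∈ [53/58, 1) → index 10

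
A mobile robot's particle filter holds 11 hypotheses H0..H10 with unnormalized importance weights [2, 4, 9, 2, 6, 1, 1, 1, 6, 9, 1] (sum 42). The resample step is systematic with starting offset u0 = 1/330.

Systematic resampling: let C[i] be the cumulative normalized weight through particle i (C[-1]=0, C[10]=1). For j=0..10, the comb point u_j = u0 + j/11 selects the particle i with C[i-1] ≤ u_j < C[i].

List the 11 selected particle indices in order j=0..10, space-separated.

C = [1/21, 1/7, 5/14, 17/42, 23/42, 4/7, 25/42, 13/21, 16/21, 41/42, 1]
j=0: u_0=1/330 ∈ [0, 1/21) → index 0
j=1: u_1=31/330 ∈ [1/21, 1/7) → index 1
j=2: u_2=61/330 ∈ [1/7, 5/14) → index 2
j=3: u_3=91/330 ∈ [1/7, 5/14) → index 2
j=4: u_4=11/30 ∈ [5/14, 17/42) → index 3
j=5: u_5=151/330 ∈ [17/42, 23/42) → index 4
j=6: u_6=181/330 ∈ [23/42, 4/7) → index 5
j=7: u_7=211/330 ∈ [13/21, 16/21) → index 8
j=8: u_8=241/330 ∈ [13/21, 16/21) → index 8
j=9: u_9=271/330 ∈ [16/21, 41/42) → index 9
j=10: u_10=301/330 ∈ [16/21, 41/42) → index 9

0 1 2 2 3 4 5 8 8 9 9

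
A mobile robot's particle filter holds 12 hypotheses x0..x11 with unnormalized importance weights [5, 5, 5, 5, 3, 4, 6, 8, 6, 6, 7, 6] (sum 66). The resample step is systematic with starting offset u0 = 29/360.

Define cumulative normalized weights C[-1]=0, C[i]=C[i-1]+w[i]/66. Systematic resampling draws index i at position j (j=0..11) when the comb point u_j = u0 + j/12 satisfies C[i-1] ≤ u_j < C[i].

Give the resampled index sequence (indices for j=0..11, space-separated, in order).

1 2 3 4 6 6 7 8 9 10 11 11

C = [5/66, 5/33, 5/22, 10/33, 23/66, 9/22, 1/2, 41/66, 47/66, 53/66, 10/11, 1]
j=0: u_0=29/360 ∈ [5/66, 5/33) → index 1
j=1: u_1=59/360 ∈ [5/33, 5/22) → index 2
j=2: u_2=89/360 ∈ [5/22, 10/33) → index 3
j=3: u_3=119/360 ∈ [10/33, 23/66) → index 4
j=4: u_4=149/360 ∈ [9/22, 1/2) → index 6
j=5: u_5=179/360 ∈ [9/22, 1/2) → index 6
j=6: u_6=209/360 ∈ [1/2, 41/66) → index 7
j=7: u_7=239/360 ∈ [41/66, 47/66) → index 8
j=8: u_8=269/360 ∈ [47/66, 53/66) → index 9
j=9: u_9=299/360 ∈ [53/66, 10/11) → index 10
j=10: u_10=329/360 ∈ [10/11, 1) → index 11
j=11: u_11=359/360 ∈ [10/11, 1) → index 11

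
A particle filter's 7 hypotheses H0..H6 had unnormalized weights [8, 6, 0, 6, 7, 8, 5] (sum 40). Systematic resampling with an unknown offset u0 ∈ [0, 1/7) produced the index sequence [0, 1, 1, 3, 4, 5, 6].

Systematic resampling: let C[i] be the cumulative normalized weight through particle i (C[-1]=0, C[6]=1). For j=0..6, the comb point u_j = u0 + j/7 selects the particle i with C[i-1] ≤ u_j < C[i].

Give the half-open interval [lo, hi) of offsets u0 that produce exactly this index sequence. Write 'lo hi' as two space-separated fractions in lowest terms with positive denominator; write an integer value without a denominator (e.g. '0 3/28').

2/35 9/140

C = [1/5, 7/20, 7/20, 1/2, 27/40, 7/8, 1]
j=0 picked index 0: u0 ∈ [0, 1/5)
j=1 picked index 1: u0 ∈ [2/35, 29/140)
j=2 picked index 1: u0 ∈ [-3/35, 9/140)
j=3 picked index 3: u0 ∈ [-11/140, 1/14)
j=4 picked index 4: u0 ∈ [-1/14, 29/280)
j=5 picked index 5: u0 ∈ [-11/280, 9/56)
j=6 picked index 6: u0 ∈ [1/56, 1/7)
intersection: [2/35, 9/140)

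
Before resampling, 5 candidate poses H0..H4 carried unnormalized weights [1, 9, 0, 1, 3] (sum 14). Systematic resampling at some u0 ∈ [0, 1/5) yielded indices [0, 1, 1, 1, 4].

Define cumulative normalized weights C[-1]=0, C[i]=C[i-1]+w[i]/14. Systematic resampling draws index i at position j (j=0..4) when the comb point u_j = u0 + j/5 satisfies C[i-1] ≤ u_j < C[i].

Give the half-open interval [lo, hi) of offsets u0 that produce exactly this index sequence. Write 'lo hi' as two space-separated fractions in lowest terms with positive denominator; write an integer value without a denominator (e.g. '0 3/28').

C = [1/14, 5/7, 5/7, 11/14, 1]
j=0 picked index 0: u0 ∈ [0, 1/14)
j=1 picked index 1: u0 ∈ [-9/70, 18/35)
j=2 picked index 1: u0 ∈ [-23/70, 11/35)
j=3 picked index 1: u0 ∈ [-37/70, 4/35)
j=4 picked index 4: u0 ∈ [-1/70, 1/5)
intersection: [0, 1/14)

0 1/14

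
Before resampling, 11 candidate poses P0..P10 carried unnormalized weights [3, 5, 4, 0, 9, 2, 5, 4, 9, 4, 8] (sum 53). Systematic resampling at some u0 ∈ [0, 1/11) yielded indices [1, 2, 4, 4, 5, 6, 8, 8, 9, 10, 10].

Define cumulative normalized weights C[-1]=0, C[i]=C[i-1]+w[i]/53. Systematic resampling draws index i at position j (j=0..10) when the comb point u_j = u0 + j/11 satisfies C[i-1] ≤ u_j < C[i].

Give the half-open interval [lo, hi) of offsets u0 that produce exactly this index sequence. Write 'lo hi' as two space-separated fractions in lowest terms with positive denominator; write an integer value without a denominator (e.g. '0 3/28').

35/583 41/583

C = [3/53, 8/53, 12/53, 12/53, 21/53, 23/53, 28/53, 32/53, 41/53, 45/53, 1]
j=0 picked index 1: u0 ∈ [3/53, 8/53)
j=1 picked index 2: u0 ∈ [35/583, 79/583)
j=2 picked index 4: u0 ∈ [26/583, 125/583)
j=3 picked index 4: u0 ∈ [-27/583, 72/583)
j=4 picked index 5: u0 ∈ [19/583, 41/583)
j=5 picked index 6: u0 ∈ [-12/583, 43/583)
j=6 picked index 8: u0 ∈ [34/583, 133/583)
j=7 picked index 8: u0 ∈ [-19/583, 80/583)
j=8 picked index 9: u0 ∈ [27/583, 71/583)
j=9 picked index 10: u0 ∈ [18/583, 2/11)
j=10 picked index 10: u0 ∈ [-35/583, 1/11)
intersection: [35/583, 41/583)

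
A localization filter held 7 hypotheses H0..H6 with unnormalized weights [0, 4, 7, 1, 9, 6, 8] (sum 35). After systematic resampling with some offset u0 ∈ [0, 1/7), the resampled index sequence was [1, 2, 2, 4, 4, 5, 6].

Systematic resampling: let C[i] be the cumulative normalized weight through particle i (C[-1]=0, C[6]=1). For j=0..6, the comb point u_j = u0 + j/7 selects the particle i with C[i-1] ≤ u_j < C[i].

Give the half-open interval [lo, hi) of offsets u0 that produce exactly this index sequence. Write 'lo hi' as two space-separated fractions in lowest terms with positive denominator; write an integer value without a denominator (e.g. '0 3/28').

C = [0, 4/35, 11/35, 12/35, 3/5, 27/35, 1]
j=0 picked index 1: u0 ∈ [0, 4/35)
j=1 picked index 2: u0 ∈ [-1/35, 6/35)
j=2 picked index 2: u0 ∈ [-6/35, 1/35)
j=3 picked index 4: u0 ∈ [-3/35, 6/35)
j=4 picked index 4: u0 ∈ [-8/35, 1/35)
j=5 picked index 5: u0 ∈ [-4/35, 2/35)
j=6 picked index 6: u0 ∈ [-3/35, 1/7)
intersection: [0, 1/35)

0 1/35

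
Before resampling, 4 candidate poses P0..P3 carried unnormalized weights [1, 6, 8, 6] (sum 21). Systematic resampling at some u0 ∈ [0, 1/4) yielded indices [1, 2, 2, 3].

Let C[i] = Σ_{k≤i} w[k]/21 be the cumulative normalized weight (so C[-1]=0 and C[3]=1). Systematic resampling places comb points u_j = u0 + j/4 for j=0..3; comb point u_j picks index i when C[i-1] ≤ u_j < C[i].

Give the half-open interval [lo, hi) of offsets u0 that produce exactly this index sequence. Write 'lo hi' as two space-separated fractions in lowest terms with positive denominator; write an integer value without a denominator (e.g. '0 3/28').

C = [1/21, 1/3, 5/7, 1]
j=0 picked index 1: u0 ∈ [1/21, 1/3)
j=1 picked index 2: u0 ∈ [1/12, 13/28)
j=2 picked index 2: u0 ∈ [-1/6, 3/14)
j=3 picked index 3: u0 ∈ [-1/28, 1/4)
intersection: [1/12, 3/14)

1/12 3/14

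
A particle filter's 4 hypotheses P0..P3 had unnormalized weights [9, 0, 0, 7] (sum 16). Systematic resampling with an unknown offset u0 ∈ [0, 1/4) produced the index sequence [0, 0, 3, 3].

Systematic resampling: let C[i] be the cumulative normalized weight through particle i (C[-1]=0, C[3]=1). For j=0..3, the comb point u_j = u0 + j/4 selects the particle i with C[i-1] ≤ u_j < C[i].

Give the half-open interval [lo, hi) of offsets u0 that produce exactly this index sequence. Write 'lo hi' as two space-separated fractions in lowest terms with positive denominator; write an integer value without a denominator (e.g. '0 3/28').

C = [9/16, 9/16, 9/16, 1]
j=0 picked index 0: u0 ∈ [0, 9/16)
j=1 picked index 0: u0 ∈ [-1/4, 5/16)
j=2 picked index 3: u0 ∈ [1/16, 1/2)
j=3 picked index 3: u0 ∈ [-3/16, 1/4)
intersection: [1/16, 1/4)

1/16 1/4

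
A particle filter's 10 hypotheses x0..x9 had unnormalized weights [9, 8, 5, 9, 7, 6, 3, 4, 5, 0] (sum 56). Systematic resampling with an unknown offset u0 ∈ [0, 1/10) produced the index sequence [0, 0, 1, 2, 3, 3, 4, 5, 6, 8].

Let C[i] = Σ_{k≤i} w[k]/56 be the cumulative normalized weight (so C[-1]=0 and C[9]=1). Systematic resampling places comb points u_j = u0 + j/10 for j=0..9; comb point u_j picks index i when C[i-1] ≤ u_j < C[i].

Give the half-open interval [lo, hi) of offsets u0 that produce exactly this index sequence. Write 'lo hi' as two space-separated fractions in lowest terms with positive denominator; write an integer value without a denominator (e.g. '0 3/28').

3/280 11/280

C = [9/56, 17/56, 11/28, 31/56, 19/28, 11/14, 47/56, 51/56, 1, 1]
j=0 picked index 0: u0 ∈ [0, 9/56)
j=1 picked index 0: u0 ∈ [-1/10, 17/280)
j=2 picked index 1: u0 ∈ [-11/280, 29/280)
j=3 picked index 2: u0 ∈ [1/280, 13/140)
j=4 picked index 3: u0 ∈ [-1/140, 43/280)
j=5 picked index 3: u0 ∈ [-3/28, 3/56)
j=6 picked index 4: u0 ∈ [-13/280, 11/140)
j=7 picked index 5: u0 ∈ [-3/140, 3/35)
j=8 picked index 6: u0 ∈ [-1/70, 11/280)
j=9 picked index 8: u0 ∈ [3/280, 1/10)
intersection: [3/280, 11/280)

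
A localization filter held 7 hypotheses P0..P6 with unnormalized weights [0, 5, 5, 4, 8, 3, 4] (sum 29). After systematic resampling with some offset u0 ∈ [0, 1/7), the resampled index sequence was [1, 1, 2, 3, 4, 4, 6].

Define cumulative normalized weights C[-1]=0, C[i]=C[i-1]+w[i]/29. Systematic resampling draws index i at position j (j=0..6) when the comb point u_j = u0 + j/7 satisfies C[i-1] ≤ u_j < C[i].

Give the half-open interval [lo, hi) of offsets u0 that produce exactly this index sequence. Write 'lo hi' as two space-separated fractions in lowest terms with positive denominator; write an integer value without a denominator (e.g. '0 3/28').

C = [0, 5/29, 10/29, 14/29, 22/29, 25/29, 1]
j=0 picked index 1: u0 ∈ [0, 5/29)
j=1 picked index 1: u0 ∈ [-1/7, 6/203)
j=2 picked index 2: u0 ∈ [-23/203, 12/203)
j=3 picked index 3: u0 ∈ [-17/203, 11/203)
j=4 picked index 4: u0 ∈ [-18/203, 38/203)
j=5 picked index 4: u0 ∈ [-47/203, 9/203)
j=6 picked index 6: u0 ∈ [1/203, 1/7)
intersection: [1/203, 6/203)

1/203 6/203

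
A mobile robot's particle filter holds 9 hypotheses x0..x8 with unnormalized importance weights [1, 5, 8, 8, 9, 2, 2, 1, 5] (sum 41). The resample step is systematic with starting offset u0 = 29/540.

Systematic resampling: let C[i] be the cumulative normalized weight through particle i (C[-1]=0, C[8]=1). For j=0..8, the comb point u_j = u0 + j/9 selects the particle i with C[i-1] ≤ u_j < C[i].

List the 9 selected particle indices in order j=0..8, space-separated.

1 2 2 3 3 4 4 6 8

C = [1/41, 6/41, 14/41, 22/41, 31/41, 33/41, 35/41, 36/41, 1]
j=0: u_0=29/540 ∈ [1/41, 6/41) → index 1
j=1: u_1=89/540 ∈ [6/41, 14/41) → index 2
j=2: u_2=149/540 ∈ [6/41, 14/41) → index 2
j=3: u_3=209/540 ∈ [14/41, 22/41) → index 3
j=4: u_4=269/540 ∈ [14/41, 22/41) → index 3
j=5: u_5=329/540 ∈ [22/41, 31/41) → index 4
j=6: u_6=389/540 ∈ [22/41, 31/41) → index 4
j=7: u_7=449/540 ∈ [33/41, 35/41) → index 6
j=8: u_8=509/540 ∈ [36/41, 1) → index 8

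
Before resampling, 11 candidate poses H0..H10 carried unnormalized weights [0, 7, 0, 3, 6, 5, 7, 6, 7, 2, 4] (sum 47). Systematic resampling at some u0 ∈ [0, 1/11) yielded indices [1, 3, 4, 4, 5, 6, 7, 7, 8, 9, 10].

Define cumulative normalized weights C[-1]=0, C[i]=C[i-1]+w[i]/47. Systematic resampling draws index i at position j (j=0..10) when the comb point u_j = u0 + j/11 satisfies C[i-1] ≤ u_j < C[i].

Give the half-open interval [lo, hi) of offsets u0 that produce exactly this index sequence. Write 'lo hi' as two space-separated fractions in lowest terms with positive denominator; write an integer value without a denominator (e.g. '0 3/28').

30/517 35/517

C = [0, 7/47, 7/47, 10/47, 16/47, 21/47, 28/47, 34/47, 41/47, 43/47, 1]
j=0 picked index 1: u0 ∈ [0, 7/47)
j=1 picked index 3: u0 ∈ [30/517, 63/517)
j=2 picked index 4: u0 ∈ [16/517, 82/517)
j=3 picked index 4: u0 ∈ [-31/517, 35/517)
j=4 picked index 5: u0 ∈ [-12/517, 43/517)
j=5 picked index 6: u0 ∈ [-4/517, 73/517)
j=6 picked index 7: u0 ∈ [26/517, 92/517)
j=7 picked index 7: u0 ∈ [-21/517, 45/517)
j=8 picked index 8: u0 ∈ [-2/517, 75/517)
j=9 picked index 9: u0 ∈ [28/517, 50/517)
j=10 picked index 10: u0 ∈ [3/517, 1/11)
intersection: [30/517, 35/517)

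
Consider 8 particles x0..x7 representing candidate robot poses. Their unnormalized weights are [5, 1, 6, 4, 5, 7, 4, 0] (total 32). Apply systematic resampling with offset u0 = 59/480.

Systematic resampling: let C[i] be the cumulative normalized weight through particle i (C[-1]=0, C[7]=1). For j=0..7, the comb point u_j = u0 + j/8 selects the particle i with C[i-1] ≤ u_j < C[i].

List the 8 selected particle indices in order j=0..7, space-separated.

C = [5/32, 3/16, 3/8, 1/2, 21/32, 7/8, 1, 1]
j=0: u_0=59/480 ∈ [0, 5/32) → index 0
j=1: u_1=119/480 ∈ [3/16, 3/8) → index 2
j=2: u_2=179/480 ∈ [3/16, 3/8) → index 2
j=3: u_3=239/480 ∈ [3/8, 1/2) → index 3
j=4: u_4=299/480 ∈ [1/2, 21/32) → index 4
j=5: u_5=359/480 ∈ [21/32, 7/8) → index 5
j=6: u_6=419/480 ∈ [21/32, 7/8) → index 5
j=7: u_7=479/480 ∈ [7/8, 1) → index 6

0 2 2 3 4 5 5 6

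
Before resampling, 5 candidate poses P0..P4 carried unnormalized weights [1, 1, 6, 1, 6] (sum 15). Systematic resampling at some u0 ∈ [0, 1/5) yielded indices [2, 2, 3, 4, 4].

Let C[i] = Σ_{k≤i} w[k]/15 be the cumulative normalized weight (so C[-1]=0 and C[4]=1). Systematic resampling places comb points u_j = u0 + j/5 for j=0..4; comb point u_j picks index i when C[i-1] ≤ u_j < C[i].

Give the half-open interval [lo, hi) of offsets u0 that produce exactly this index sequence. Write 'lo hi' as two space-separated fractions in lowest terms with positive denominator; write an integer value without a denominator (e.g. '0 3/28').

2/15 1/5

C = [1/15, 2/15, 8/15, 3/5, 1]
j=0 picked index 2: u0 ∈ [2/15, 8/15)
j=1 picked index 2: u0 ∈ [-1/15, 1/3)
j=2 picked index 3: u0 ∈ [2/15, 1/5)
j=3 picked index 4: u0 ∈ [0, 2/5)
j=4 picked index 4: u0 ∈ [-1/5, 1/5)
intersection: [2/15, 1/5)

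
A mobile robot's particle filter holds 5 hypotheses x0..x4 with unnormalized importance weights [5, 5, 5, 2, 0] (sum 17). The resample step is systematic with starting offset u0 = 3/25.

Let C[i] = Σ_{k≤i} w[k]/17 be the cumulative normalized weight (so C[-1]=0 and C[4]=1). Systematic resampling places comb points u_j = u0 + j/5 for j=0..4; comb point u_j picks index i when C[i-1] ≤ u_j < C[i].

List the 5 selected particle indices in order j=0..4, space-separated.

C = [5/17, 10/17, 15/17, 1, 1]
j=0: u_0=3/25 ∈ [0, 5/17) → index 0
j=1: u_1=8/25 ∈ [5/17, 10/17) → index 1
j=2: u_2=13/25 ∈ [5/17, 10/17) → index 1
j=3: u_3=18/25 ∈ [10/17, 15/17) → index 2
j=4: u_4=23/25 ∈ [15/17, 1) → index 3

0 1 1 2 3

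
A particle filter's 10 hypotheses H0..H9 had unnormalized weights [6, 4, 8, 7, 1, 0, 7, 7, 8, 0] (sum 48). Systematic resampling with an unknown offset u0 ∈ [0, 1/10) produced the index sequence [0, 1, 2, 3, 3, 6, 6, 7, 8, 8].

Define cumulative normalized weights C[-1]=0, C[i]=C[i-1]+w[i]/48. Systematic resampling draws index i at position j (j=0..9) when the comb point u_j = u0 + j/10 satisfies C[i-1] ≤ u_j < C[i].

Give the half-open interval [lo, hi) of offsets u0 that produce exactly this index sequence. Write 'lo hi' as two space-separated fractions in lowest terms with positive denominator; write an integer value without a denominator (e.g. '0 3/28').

3/40 7/80

C = [1/8, 5/24, 3/8, 25/48, 13/24, 13/24, 11/16, 5/6, 1, 1]
j=0 picked index 0: u0 ∈ [0, 1/8)
j=1 picked index 1: u0 ∈ [1/40, 13/120)
j=2 picked index 2: u0 ∈ [1/120, 7/40)
j=3 picked index 3: u0 ∈ [3/40, 53/240)
j=4 picked index 3: u0 ∈ [-1/40, 29/240)
j=5 picked index 6: u0 ∈ [1/24, 3/16)
j=6 picked index 6: u0 ∈ [-7/120, 7/80)
j=7 picked index 7: u0 ∈ [-1/80, 2/15)
j=8 picked index 8: u0 ∈ [1/30, 1/5)
j=9 picked index 8: u0 ∈ [-1/15, 1/10)
intersection: [3/40, 7/80)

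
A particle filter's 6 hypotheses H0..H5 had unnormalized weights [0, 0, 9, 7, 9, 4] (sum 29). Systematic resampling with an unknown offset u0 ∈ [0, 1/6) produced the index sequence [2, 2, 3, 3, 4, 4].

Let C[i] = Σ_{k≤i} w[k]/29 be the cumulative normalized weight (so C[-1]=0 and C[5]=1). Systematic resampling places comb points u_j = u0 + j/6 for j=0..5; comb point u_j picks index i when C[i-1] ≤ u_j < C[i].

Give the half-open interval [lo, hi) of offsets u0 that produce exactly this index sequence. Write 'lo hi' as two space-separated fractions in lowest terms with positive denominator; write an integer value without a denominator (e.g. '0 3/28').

C = [0, 0, 9/29, 16/29, 25/29, 1]
j=0 picked index 2: u0 ∈ [0, 9/29)
j=1 picked index 2: u0 ∈ [-1/6, 25/174)
j=2 picked index 3: u0 ∈ [-2/87, 19/87)
j=3 picked index 3: u0 ∈ [-11/58, 3/58)
j=4 picked index 4: u0 ∈ [-10/87, 17/87)
j=5 picked index 4: u0 ∈ [-49/174, 5/174)
intersection: [0, 5/174)

0 5/174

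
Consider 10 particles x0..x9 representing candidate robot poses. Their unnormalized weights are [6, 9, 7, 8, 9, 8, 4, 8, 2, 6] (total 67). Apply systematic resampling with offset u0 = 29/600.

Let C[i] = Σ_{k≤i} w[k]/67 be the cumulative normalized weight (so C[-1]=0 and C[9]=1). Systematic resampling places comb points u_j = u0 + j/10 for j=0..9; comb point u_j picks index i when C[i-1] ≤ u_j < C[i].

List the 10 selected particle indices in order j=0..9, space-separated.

C = [6/67, 15/67, 22/67, 30/67, 39/67, 47/67, 51/67, 59/67, 61/67, 1]
j=0: u_0=29/600 ∈ [0, 6/67) → index 0
j=1: u_1=89/600 ∈ [6/67, 15/67) → index 1
j=2: u_2=149/600 ∈ [15/67, 22/67) → index 2
j=3: u_3=209/600 ∈ [22/67, 30/67) → index 3
j=4: u_4=269/600 ∈ [30/67, 39/67) → index 4
j=5: u_5=329/600 ∈ [30/67, 39/67) → index 4
j=6: u_6=389/600 ∈ [39/67, 47/67) → index 5
j=7: u_7=449/600 ∈ [47/67, 51/67) → index 6
j=8: u_8=509/600 ∈ [51/67, 59/67) → index 7
j=9: u_9=569/600 ∈ [61/67, 1) → index 9

0 1 2 3 4 4 5 6 7 9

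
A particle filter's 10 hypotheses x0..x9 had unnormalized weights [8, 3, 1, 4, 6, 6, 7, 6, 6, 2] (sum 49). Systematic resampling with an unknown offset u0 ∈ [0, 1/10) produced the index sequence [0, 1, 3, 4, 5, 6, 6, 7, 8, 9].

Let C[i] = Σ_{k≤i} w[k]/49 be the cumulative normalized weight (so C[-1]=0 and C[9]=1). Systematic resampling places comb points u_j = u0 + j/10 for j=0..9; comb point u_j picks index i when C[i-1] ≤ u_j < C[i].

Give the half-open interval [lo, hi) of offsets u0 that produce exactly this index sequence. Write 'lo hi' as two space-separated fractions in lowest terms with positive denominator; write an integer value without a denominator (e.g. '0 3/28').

1/14 1/10

C = [8/49, 11/49, 12/49, 16/49, 22/49, 4/7, 5/7, 41/49, 47/49, 1]
j=0 picked index 0: u0 ∈ [0, 8/49)
j=1 picked index 1: u0 ∈ [31/490, 61/490)
j=2 picked index 3: u0 ∈ [11/245, 31/245)
j=3 picked index 4: u0 ∈ [13/490, 73/490)
j=4 picked index 5: u0 ∈ [12/245, 6/35)
j=5 picked index 6: u0 ∈ [1/14, 3/14)
j=6 picked index 6: u0 ∈ [-1/35, 4/35)
j=7 picked index 7: u0 ∈ [1/70, 67/490)
j=8 picked index 8: u0 ∈ [9/245, 39/245)
j=9 picked index 9: u0 ∈ [29/490, 1/10)
intersection: [1/14, 1/10)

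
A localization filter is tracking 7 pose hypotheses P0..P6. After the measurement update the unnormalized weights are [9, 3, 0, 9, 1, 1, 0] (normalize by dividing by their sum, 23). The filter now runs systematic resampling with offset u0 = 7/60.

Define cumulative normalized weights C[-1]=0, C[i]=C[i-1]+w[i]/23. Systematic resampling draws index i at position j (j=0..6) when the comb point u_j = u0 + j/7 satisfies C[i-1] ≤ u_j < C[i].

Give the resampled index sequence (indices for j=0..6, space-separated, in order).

0 0 1 3 3 3 5

C = [9/23, 12/23, 12/23, 21/23, 22/23, 1, 1]
j=0: u_0=7/60 ∈ [0, 9/23) → index 0
j=1: u_1=109/420 ∈ [0, 9/23) → index 0
j=2: u_2=169/420 ∈ [9/23, 12/23) → index 1
j=3: u_3=229/420 ∈ [12/23, 21/23) → index 3
j=4: u_4=289/420 ∈ [12/23, 21/23) → index 3
j=5: u_5=349/420 ∈ [12/23, 21/23) → index 3
j=6: u_6=409/420 ∈ [22/23, 1) → index 5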